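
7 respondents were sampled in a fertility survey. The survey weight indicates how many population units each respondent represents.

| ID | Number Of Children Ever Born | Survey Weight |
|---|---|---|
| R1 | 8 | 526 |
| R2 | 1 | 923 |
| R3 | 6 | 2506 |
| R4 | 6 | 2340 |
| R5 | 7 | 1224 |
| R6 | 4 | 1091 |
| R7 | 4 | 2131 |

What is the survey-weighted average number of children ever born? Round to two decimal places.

5.18

Weighted sum = 8×526 + 1×923 + 6×2506 + 6×2340 + 7×1224 + 4×1091 + 4×2131
  = 4208 + 923 + 15036 + 14040 + 8568 + 4364 + 8524 = 55663
Sum of weights = 10741
Weighted mean = 55663 / 10741 = 5.1822922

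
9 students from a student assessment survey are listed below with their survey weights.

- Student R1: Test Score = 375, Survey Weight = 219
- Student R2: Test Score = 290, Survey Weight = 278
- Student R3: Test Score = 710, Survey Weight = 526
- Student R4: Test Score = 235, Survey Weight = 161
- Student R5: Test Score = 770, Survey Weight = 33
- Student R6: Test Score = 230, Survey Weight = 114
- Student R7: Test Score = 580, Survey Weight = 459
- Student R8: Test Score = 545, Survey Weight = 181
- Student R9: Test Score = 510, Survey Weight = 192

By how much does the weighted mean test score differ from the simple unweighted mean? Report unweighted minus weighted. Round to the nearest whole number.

Unweighted sum = 375 + 290 + 710 + 235 + 770 + 230 + 580 + 545 + 510 = 4245
Unweighted mean = 4245 / 9 = 471.66667
Weighted sum = 375×219 + 290×278 + 710×526 + 235×161 + 770×33 + 230×114 + 580×459 + 545×181 + 510×192
  = 82125 + 80620 + 373460 + 37835 + 25410 + 26220 + 266220 + 98645 + 97920 = 1088455
Sum of weights = 219 + 278 + 526 + 161 + 33 + 114 + 459 + 181 + 192 = 2163
Weighted mean = 1088455 / 2163 = 503.21544
Difference (unweighted minus weighted) = -31.548775

-32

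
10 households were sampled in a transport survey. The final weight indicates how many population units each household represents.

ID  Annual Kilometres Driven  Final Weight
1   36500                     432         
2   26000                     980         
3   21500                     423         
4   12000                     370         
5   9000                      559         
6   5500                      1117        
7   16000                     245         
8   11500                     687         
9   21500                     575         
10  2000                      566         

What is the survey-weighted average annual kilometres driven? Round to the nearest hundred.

15300

Weighted sum = 91272000
Sum of weights = 5954
Weighted mean = 91272000 / 5954 = 15329.526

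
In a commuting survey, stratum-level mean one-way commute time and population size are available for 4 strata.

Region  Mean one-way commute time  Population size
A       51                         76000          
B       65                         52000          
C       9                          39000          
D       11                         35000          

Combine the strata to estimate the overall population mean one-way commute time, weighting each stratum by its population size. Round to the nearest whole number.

Σ Nₕ·x̄ₕ = 51×76000 + 65×52000 + 9×39000 + 11×35000
  = 7992000
Σ Nₕ = 76000 + 52000 + 39000 + 35000 = 202000
Overall mean = 7992000 / 202000 = 39.564356

40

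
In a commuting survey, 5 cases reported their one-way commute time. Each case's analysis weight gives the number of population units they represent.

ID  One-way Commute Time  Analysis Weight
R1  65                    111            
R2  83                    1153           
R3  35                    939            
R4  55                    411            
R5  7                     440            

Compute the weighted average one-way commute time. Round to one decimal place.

52.9

Weighted sum = 65×111 + 83×1153 + 35×939 + 55×411 + 7×440
  = 7215 + 95699 + 32865 + 22605 + 3080 = 161464
Sum of weights = 111 + 1153 + 939 + 411 + 440 = 3054
Weighted mean = 161464 / 3054 = 52.869679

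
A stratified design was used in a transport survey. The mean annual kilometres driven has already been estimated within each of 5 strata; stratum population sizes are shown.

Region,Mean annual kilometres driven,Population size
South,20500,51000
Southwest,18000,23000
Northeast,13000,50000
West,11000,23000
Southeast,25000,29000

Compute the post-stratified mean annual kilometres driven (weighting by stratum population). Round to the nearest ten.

17540

Σ Nₕ·x̄ₕ = 3087500000
Σ Nₕ = 51000 + 23000 + 50000 + 23000 + 29000 = 176000
Overall mean = 3087500000 / 176000 = 17542.614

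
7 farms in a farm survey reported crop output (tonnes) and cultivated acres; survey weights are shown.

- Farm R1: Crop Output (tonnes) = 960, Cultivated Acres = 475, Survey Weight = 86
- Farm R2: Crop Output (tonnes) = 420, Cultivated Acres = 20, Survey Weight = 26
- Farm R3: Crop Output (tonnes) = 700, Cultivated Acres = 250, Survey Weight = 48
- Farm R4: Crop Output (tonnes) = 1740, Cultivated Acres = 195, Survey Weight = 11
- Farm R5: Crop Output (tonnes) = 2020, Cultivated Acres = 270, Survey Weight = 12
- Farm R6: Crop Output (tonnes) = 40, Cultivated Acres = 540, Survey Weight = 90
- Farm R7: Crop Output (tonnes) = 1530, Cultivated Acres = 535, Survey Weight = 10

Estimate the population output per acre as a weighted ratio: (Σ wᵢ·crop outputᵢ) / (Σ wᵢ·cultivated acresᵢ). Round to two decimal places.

1.68

Σ wᵢ·y = 960×86 + 420×26 + 700×48 + 1740×11 + 2020×12 + 40×90 + 1530×10
  = 82560 + 10920 + 33600 + 19140 + 24240 + 3600 + 15300 = 189360
Σ wᵢ·x = 112705
Ratio = 189360 / 112705 = 1.6801384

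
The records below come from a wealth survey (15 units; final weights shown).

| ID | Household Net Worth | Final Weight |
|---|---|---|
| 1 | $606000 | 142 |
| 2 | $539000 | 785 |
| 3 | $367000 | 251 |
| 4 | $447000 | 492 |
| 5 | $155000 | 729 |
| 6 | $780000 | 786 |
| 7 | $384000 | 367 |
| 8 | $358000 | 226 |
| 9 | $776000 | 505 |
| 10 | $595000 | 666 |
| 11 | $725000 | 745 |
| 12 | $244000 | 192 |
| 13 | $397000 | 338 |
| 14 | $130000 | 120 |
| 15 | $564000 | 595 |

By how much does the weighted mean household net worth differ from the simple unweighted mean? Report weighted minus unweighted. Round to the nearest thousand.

52000

Unweighted sum = 7067000
Unweighted mean = 7067000 / 15 = 471133.33
Weighted sum = 3629608000
Sum of weights = 6939
Weighted mean = 3629608000 / 6939 = 523073.64
Difference (weighted minus unweighted) = 51940.308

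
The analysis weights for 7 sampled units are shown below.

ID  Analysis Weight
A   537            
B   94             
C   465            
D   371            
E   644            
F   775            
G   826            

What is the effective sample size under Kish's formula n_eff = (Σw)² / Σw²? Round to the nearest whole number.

Σ wᵢ = 537 + 94 + 465 + 371 + 644 + 775 + 826 = 3712
Σ wᵢ² = 288369 + 8836 + 216225 + 137641 + 414736 + 600625 + 682276 = 2348708
n_eff = 3712² / 2348708 = 13778944 / 2348708 = 5.8666058

6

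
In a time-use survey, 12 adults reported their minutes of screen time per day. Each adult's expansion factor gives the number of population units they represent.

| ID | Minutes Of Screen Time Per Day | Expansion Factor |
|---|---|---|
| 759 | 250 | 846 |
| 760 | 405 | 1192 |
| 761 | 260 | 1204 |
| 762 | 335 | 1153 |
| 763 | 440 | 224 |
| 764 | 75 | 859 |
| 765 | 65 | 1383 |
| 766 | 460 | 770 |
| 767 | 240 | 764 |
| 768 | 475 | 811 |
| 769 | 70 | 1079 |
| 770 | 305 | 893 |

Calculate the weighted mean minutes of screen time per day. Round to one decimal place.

261.0

Weighted sum = 2917115
Sum of weights = 846 + 1192 + 1204 + 1153 + 224 + 859 + 1383 + 770 + 764 + 811 + 1079 + 893 = 11178
Weighted mean = 2917115 / 11178 = 260.96931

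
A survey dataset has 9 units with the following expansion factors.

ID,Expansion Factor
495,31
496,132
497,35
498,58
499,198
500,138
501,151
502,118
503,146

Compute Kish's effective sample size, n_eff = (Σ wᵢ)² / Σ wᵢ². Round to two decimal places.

Σ wᵢ = 1007
Σ wᵢ² = 961 + 17424 + 1225 + 3364 + 39204 + 19044 + 22801 + 13924 + 21316 = 139263
n_eff = 1007² / 139263 = 1014049 / 139263 = 7.2815392

7.28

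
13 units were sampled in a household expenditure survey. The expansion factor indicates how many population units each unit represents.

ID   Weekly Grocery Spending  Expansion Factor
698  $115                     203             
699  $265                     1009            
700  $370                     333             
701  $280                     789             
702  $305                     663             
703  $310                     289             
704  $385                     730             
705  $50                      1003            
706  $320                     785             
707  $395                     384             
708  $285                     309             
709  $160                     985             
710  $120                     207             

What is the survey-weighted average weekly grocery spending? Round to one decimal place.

Weighted sum = 1931250
Sum of weights = 7689
Weighted mean = 1931250 / 7689 = 251.1705

251.2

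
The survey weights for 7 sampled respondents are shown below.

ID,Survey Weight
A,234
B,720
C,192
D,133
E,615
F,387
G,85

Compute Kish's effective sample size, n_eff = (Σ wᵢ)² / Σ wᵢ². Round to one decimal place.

4.8

Σ wᵢ = 234 + 720 + 192 + 133 + 615 + 387 + 85 = 2366
Σ wᵢ² = 54756 + 518400 + 36864 + 17689 + 378225 + 149769 + 7225 = 1162928
n_eff = 2366² / 1162928 = 5597956 / 1162928 = 4.8136738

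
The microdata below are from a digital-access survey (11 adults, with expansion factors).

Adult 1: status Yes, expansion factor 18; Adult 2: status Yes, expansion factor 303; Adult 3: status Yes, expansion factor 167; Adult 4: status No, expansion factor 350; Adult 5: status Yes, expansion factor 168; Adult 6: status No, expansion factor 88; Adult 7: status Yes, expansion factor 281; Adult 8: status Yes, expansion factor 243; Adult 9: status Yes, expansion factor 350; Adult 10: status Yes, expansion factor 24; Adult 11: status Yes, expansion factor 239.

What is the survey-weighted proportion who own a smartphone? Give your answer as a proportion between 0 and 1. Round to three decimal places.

Sum of weights for 'Yes' = 18 + 303 + 167 + 168 + 281 + 243 + 350 + 24 + 239 = 1793
Total weight = 18 + 303 + 167 + 350 + 168 + 88 + 281 + 243 + 350 + 24 + 239 = 2231
Weighted proportion = 1793 / 2231 = 0.80367548

0.804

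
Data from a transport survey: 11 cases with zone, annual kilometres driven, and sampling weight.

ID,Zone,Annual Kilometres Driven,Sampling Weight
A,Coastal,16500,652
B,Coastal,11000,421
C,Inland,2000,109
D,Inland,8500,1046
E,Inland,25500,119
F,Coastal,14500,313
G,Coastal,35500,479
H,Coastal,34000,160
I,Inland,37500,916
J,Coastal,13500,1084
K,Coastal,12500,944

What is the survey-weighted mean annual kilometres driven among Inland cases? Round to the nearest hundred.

Inland rows: C, D, E, I
Weighted sum = 2000×109 + 8500×1046 + 25500×119 + 37500×916
  = 46493500
Sum of weights = 109 + 1046 + 119 + 916 = 2190
Weighted mean = 46493500 / 2190 = 21229.909

21200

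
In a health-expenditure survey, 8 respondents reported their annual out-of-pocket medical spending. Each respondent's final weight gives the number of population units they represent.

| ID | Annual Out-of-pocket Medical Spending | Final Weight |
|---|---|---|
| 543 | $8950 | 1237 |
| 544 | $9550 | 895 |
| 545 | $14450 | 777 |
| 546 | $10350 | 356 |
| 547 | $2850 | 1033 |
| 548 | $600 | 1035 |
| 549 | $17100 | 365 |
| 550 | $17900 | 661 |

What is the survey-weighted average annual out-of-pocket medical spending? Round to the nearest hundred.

8800

Weighted sum = 8950×1237 + 9550×895 + 14450×777 + 10350×356 + 2850×1033 + 600×1035 + 17100×365 + 17900×661
  = 11071150 + 8547250 + 11227650 + 3684600 + 2944050 + 621000 + 6241500 + 11831900 = 56169100
Sum of weights = 1237 + 895 + 777 + 356 + 1033 + 1035 + 365 + 661 = 6359
Weighted mean = 56169100 / 6359 = 8833.0083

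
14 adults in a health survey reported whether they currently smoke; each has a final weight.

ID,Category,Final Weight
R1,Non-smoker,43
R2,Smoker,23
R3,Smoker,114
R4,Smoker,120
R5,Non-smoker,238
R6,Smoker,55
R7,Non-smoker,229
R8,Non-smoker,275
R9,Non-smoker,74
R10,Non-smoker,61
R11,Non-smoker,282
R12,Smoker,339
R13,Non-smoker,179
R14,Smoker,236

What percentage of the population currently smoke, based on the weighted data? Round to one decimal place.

39.1

Sum of weights for 'Smoker' = 23 + 114 + 120 + 55 + 339 + 236 = 887
Total weight = 2268
Weighted proportion = 887 / 2268 = 0.39109347 → 39.109347%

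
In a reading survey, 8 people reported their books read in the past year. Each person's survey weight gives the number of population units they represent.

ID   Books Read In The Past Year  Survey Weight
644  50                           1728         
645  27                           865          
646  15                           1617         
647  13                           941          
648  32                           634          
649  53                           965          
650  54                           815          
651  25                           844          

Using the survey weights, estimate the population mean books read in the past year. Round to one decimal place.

33.6

Weighted sum = 50×1728 + 27×865 + 15×1617 + 13×941 + 32×634 + 53×965 + 54×815 + 25×844
  = 86400 + 23355 + 24255 + 12233 + 20288 + 51145 + 44010 + 21100 = 282786
Sum of weights = 1728 + 865 + 1617 + 941 + 634 + 965 + 815 + 844 = 8409
Weighted mean = 282786 / 8409 = 33.628969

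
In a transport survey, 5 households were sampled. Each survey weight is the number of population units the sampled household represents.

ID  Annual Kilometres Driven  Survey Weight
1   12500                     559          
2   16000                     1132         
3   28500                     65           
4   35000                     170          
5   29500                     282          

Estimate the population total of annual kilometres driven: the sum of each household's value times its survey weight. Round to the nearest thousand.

41221000

Weighted total = 12500×559 + 16000×1132 + 28500×65 + 35000×170 + 29500×282
  = 6987500 + 18112000 + 1852500 + 5950000 + 8319000 = 41221000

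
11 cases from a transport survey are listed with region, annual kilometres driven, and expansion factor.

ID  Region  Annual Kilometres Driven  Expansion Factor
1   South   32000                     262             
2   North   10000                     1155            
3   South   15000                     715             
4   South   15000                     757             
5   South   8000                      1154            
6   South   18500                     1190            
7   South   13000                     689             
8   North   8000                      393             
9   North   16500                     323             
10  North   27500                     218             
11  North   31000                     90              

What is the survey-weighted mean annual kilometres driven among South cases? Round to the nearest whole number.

14824

South rows: 1, 3, 4, 5, 6, 7
Weighted sum = 32000×262 + 15000×715 + 15000×757 + 8000×1154 + 18500×1190 + 13000×689
  = 8384000 + 10725000 + 11355000 + 9232000 + 22015000 + 8957000 = 70668000
Sum of weights = 262 + 715 + 757 + 1154 + 1190 + 689 = 4767
Weighted mean = 70668000 / 4767 = 14824.418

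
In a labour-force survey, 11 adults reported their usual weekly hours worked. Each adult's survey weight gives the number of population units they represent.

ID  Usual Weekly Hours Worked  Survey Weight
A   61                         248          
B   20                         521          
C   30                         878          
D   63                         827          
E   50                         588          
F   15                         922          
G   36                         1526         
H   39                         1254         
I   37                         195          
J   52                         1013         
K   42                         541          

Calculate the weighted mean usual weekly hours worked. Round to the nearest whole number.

Weighted sum = 61×248 + 20×521 + 30×878 + 63×827 + 50×588 + 15×922 + 36×1526 + 39×1254 + 37×195 + 52×1013 + 42×541
  = 15128 + 10420 + 26340 + 52101 + 29400 + 13830 + 54936 + 48906 + 7215 + 52676 + 22722 = 333674
Sum of weights = 248 + 521 + 878 + 827 + 588 + 922 + 1526 + 1254 + 195 + 1013 + 541 = 8513
Weighted mean = 333674 / 8513 = 39.195818

39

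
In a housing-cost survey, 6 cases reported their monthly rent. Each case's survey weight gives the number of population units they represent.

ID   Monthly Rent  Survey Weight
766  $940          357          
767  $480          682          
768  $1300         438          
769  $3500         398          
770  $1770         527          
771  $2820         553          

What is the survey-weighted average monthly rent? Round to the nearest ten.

1730

Weighted sum = 940×357 + 480×682 + 1300×438 + 3500×398 + 1770×527 + 2820×553
  = 335580 + 327360 + 569400 + 1393000 + 932790 + 1559460 = 5117590
Sum of weights = 357 + 682 + 438 + 398 + 527 + 553 = 2955
Weighted mean = 5117590 / 2955 = 1731.8409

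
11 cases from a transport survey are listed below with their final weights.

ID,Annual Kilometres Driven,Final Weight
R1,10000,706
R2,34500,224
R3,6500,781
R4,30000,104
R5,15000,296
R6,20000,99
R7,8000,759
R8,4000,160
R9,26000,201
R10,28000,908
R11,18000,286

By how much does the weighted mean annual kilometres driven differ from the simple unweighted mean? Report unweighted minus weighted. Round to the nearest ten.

2290

Unweighted sum = 10000 + 34500 + 6500 + 30000 + 15000 + 20000 + 8000 + 4000 + 26000 + 28000 + 18000 = 200000
Unweighted mean = 200000 / 11 = 18181.818
Weighted sum = 10000×706 + 34500×224 + 6500×781 + 30000×104 + 15000×296 + 20000×99 + 8000×759 + 4000×160 + 26000×201 + 28000×908 + 18000×286
  = 71914500
Sum of weights = 706 + 224 + 781 + 104 + 296 + 99 + 759 + 160 + 201 + 908 + 286 = 4524
Weighted mean = 71914500 / 4524 = 15896.22
Difference (unweighted minus weighted) = 2285.598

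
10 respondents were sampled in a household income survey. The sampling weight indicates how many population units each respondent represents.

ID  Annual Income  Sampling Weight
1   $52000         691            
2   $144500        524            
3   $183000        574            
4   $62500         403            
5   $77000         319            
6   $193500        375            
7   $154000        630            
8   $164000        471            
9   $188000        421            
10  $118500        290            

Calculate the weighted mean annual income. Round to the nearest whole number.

133415

Weighted sum = 52000×691 + 144500×524 + 183000×574 + 62500×403 + 77000×319 + 193500×375 + 154000×630 + 164000×471 + 188000×421 + 118500×290
  = 626782000
Sum of weights = 691 + 524 + 574 + 403 + 319 + 375 + 630 + 471 + 421 + 290 = 4698
Weighted mean = 626782000 / 4698 = 133414.64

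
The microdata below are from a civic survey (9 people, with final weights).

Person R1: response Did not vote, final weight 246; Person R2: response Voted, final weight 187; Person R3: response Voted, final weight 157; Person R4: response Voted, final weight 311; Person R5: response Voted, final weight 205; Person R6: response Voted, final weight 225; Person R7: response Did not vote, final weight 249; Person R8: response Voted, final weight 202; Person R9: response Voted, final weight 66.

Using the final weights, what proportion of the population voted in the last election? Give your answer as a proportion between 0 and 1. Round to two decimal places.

0.73

Sum of weights for 'Voted' = 187 + 157 + 311 + 205 + 225 + 202 + 66 = 1353
Total weight = 1848
Weighted proportion = 1353 / 1848 = 0.73214286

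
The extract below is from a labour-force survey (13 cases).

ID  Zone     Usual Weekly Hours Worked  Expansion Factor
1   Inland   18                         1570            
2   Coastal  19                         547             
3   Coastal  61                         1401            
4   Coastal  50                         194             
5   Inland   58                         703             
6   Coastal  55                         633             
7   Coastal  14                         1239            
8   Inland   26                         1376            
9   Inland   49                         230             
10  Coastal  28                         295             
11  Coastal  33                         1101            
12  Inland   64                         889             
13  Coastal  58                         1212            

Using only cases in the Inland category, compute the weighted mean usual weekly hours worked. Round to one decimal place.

Inland rows: 1, 5, 8, 9, 12
Weighted sum = 18×1570 + 58×703 + 26×1376 + 49×230 + 64×889
  = 28260 + 40774 + 35776 + 11270 + 56896 = 172976
Sum of weights = 1570 + 703 + 1376 + 230 + 889 = 4768
Weighted mean = 172976 / 4768 = 36.278523

36.3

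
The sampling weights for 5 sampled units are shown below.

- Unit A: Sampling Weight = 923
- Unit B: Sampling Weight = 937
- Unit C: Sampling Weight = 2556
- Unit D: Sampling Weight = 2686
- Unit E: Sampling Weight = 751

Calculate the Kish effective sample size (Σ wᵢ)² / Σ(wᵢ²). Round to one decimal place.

Σ wᵢ = 923 + 937 + 2556 + 2686 + 751 = 7853
Σ wᵢ² = 851929 + 877969 + 6533136 + 7214596 + 564001 = 16041631
n_eff = 7853² / 16041631 = 61669609 / 16041631 = 3.8443478

3.8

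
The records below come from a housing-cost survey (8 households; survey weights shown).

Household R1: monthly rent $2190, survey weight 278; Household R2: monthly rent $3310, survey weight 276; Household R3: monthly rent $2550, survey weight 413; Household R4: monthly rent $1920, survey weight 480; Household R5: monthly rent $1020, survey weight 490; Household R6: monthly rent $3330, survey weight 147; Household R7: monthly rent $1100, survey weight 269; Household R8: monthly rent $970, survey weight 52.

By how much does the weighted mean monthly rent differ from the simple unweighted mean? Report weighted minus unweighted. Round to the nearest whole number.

Unweighted sum = 2190 + 3310 + 2550 + 1920 + 1020 + 3330 + 1100 + 970 = 16390
Unweighted mean = 16390 / 8 = 2048.75
Weighted sum = 2190×278 + 3310×276 + 2550×413 + 1920×480 + 1020×490 + 3330×147 + 1100×269 + 970×52
  = 4832780
Sum of weights = 278 + 276 + 413 + 480 + 490 + 147 + 269 + 52 = 2405
Weighted mean = 4832780 / 2405 = 2009.4719
Difference (weighted minus unweighted) = -39.278067

-39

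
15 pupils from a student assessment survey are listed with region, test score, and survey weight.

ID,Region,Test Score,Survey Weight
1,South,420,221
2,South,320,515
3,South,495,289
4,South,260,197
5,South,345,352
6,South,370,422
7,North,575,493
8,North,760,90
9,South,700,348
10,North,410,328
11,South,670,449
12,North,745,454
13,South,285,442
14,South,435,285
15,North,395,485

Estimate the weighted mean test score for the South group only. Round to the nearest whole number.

South rows: 1, 2, 3, 4, 5, 6, 9, 11, 13, 14
Weighted sum = 420×221 + 320×515 + 495×289 + 260×197 + 345×352 + 370×422 + 700×348 + 670×449 + 285×442 + 435×285
  = 92820 + 164800 + 143055 + 51220 + 121440 + 156140 + 243600 + 300830 + 125970 + 123975 = 1523850
Sum of weights = 221 + 515 + 289 + 197 + 352 + 422 + 348 + 449 + 442 + 285 = 3520
Weighted mean = 1523850 / 3520 = 432.91193

433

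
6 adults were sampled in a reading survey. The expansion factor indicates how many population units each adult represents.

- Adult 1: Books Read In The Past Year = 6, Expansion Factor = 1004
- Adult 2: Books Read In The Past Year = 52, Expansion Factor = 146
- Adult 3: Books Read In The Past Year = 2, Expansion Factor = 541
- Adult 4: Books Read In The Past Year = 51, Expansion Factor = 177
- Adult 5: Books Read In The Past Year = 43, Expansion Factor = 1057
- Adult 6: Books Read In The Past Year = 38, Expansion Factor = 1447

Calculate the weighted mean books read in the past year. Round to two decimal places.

28.40

Weighted sum = 6×1004 + 52×146 + 2×541 + 51×177 + 43×1057 + 38×1447
  = 6024 + 7592 + 1082 + 9027 + 45451 + 54986 = 124162
Sum of weights = 4372
Weighted mean = 124162 / 4372 = 28.39936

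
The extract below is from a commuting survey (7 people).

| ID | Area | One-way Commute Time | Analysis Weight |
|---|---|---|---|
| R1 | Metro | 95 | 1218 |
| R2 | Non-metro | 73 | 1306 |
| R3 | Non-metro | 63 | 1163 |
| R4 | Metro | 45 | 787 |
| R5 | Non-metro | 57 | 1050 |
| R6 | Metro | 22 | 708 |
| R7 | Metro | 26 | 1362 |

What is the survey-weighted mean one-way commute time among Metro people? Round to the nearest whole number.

50

Metro rows: R1, R4, R6, R7
Weighted sum = 95×1218 + 45×787 + 22×708 + 26×1362
  = 115710 + 35415 + 15576 + 35412 = 202113
Sum of weights = 1218 + 787 + 708 + 1362 = 4075
Weighted mean = 202113 / 4075 = 49.598282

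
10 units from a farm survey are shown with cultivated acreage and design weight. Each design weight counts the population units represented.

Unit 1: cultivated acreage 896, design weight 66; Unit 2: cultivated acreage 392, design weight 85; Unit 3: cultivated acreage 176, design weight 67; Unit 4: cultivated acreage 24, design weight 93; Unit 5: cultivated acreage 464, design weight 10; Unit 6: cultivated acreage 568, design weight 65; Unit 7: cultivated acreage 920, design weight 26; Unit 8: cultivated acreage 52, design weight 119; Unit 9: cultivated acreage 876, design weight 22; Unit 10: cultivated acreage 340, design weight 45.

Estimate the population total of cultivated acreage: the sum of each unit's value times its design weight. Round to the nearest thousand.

213000

Weighted total = 896×66 + 392×85 + 176×67 + 24×93 + 464×10 + 568×65 + 920×26 + 52×119 + 876×22 + 340×45
  = 59136 + 33320 + 11792 + 2232 + 4640 + 36920 + 23920 + 6188 + 19272 + 15300 = 212720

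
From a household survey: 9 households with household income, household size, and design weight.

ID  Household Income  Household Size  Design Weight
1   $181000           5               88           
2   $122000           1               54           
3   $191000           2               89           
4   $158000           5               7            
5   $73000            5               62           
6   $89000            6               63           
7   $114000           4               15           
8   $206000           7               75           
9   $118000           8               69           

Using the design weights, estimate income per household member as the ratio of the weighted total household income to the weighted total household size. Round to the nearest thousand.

30000

Σ wᵢ·y = 181000×88 + 122000×54 + 191000×89 + 158000×7 + 73000×62 + 89000×63 + 114000×15 + 206000×75 + 118000×69
  = 76056000
Σ wᵢ·x = 2532
Ratio = 76056000 / 2532 = 30037.915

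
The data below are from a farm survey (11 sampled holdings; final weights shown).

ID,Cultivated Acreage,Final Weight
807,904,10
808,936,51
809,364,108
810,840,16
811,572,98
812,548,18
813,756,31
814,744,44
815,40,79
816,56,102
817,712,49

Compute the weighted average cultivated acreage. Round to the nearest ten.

Weighted sum = 275380
Sum of weights = 10 + 51 + 108 + 16 + 98 + 18 + 31 + 44 + 79 + 102 + 49 = 606
Weighted mean = 275380 / 606 = 454.42244

450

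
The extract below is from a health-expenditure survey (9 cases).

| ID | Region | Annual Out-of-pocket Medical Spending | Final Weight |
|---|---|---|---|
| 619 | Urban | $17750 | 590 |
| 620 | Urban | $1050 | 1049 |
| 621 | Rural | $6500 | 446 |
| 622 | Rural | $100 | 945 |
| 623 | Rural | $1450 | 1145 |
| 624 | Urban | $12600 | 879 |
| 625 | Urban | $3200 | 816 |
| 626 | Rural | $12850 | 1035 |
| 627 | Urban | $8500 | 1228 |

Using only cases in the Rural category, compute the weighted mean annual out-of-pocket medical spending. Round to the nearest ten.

5030

Rural rows: 621, 622, 623, 626
Weighted sum = 6500×446 + 100×945 + 1450×1145 + 12850×1035
  = 17953500
Sum of weights = 446 + 945 + 1145 + 1035 = 3571
Weighted mean = 17953500 / 3571 = 5027.5833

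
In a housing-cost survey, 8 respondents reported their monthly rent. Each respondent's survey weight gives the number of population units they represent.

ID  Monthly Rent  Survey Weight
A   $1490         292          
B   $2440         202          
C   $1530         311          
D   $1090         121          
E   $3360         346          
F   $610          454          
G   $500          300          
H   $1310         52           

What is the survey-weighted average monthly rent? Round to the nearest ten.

Weighted sum = 1490×292 + 2440×202 + 1530×311 + 1090×121 + 3360×346 + 610×454 + 500×300 + 1310×52
  = 435080 + 492880 + 475830 + 131890 + 1162560 + 276940 + 150000 + 68120 = 3193300
Sum of weights = 292 + 202 + 311 + 121 + 346 + 454 + 300 + 52 = 2078
Weighted mean = 3193300 / 2078 = 1536.718

1540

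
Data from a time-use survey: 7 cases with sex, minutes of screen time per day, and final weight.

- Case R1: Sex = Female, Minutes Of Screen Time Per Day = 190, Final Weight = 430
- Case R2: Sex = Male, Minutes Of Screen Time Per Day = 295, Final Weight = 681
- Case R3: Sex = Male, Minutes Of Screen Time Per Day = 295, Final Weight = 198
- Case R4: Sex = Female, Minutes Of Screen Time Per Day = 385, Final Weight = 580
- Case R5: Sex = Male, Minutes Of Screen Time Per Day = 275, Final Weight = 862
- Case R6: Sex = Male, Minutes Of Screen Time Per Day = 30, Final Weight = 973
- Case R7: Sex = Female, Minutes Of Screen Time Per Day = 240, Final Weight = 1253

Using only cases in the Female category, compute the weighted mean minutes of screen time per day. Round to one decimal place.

Female rows: R1, R4, R7
Weighted sum = 190×430 + 385×580 + 240×1253
  = 81700 + 223300 + 300720 = 605720
Sum of weights = 430 + 580 + 1253 = 2263
Weighted mean = 605720 / 2263 = 267.6624

267.7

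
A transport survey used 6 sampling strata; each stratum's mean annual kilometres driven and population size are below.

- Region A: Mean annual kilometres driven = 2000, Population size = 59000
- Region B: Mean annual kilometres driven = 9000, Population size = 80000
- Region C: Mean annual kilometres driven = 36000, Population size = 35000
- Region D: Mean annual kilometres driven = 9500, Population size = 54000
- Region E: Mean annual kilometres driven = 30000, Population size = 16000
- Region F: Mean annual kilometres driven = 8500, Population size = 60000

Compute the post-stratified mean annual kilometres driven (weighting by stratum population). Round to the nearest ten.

11850

Σ Nₕ·x̄ₕ = 2000×59000 + 9000×80000 + 36000×35000 + 9500×54000 + 30000×16000 + 8500×60000
  = 118000000 + 720000000 + 1260000000 + 513000000 + 480000000 + 510000000 = 3601000000
Σ Nₕ = 59000 + 80000 + 35000 + 54000 + 16000 + 60000 = 304000
Overall mean = 3601000000 / 304000 = 11845.395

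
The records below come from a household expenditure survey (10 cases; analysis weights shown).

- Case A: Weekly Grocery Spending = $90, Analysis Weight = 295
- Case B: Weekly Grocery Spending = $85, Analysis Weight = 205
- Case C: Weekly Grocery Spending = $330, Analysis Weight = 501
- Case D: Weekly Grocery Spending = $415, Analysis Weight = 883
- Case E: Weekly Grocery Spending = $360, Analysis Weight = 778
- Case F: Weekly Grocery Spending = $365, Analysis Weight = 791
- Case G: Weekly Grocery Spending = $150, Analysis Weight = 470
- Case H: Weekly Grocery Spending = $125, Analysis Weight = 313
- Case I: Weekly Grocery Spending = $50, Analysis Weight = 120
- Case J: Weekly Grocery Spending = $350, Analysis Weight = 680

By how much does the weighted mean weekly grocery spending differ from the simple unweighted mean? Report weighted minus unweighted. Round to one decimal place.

65.5

Unweighted sum = 90 + 85 + 330 + 415 + 360 + 365 + 150 + 125 + 50 + 350 = 2320
Unweighted mean = 2320 / 10 = 232
Weighted sum = 90×295 + 85×205 + 330×501 + 415×883 + 360×778 + 365×791 + 150×470 + 125×313 + 50×120 + 350×680
  = 26550 + 17425 + 165330 + 366445 + 280080 + 288715 + 70500 + 39125 + 6000 + 238000 = 1498170
Sum of weights = 5036
Weighted mean = 1498170 / 5036 = 297.49206
Difference (weighted minus unweighted) = 65.492057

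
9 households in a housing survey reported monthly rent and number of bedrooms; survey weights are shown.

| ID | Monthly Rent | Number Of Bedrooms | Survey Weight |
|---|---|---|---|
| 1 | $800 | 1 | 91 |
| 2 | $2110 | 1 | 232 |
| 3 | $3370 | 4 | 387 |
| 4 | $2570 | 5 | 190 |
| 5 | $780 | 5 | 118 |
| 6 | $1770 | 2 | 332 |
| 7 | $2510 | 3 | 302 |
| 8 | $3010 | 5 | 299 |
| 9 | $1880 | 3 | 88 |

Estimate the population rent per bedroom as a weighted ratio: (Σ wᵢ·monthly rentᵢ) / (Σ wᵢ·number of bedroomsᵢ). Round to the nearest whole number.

Σ wᵢ·y = 800×91 + 2110×232 + 3370×387 + 2570×190 + 780×118 + 1770×332 + 2510×302 + 3010×299 + 1880×88
  = 72800 + 489520 + 1304190 + 488300 + 92040 + 587640 + 758020 + 899990 + 165440 = 4857940
Σ wᵢ·x = 1×91 + 1×232 + 4×387 + 5×190 + 5×118 + 2×332 + 3×302 + 5×299 + 3×88
  = 91 + 232 + 1548 + 950 + 590 + 664 + 906 + 1495 + 264 = 6740
Ratio = 4857940 / 6740 = 720.76261

721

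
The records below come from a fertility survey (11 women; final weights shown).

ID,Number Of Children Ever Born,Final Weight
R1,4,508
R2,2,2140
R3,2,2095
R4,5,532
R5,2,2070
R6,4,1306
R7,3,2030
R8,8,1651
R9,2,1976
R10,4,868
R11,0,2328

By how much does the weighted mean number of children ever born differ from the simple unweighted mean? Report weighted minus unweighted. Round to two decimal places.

Unweighted sum = 4 + 2 + 2 + 5 + 2 + 4 + 3 + 8 + 2 + 4 + 0 = 36
Unweighted mean = 36 / 11 = 3.2727273
Weighted sum = 4×508 + 2×2140 + 2×2095 + 5×532 + 2×2070 + 4×1306 + 3×2030 + 8×1651 + 2×1976 + 4×868 + 0×2328
  = 2032 + 4280 + 4190 + 2660 + 4140 + 5224 + 6090 + 13208 + 3952 + 3472 + 0 = 49248
Sum of weights = 508 + 2140 + 2095 + 532 + 2070 + 1306 + 2030 + 1651 + 1976 + 868 + 2328 = 17504
Weighted mean = 49248 / 17504 = 2.8135283
Difference (weighted minus unweighted) = -0.45919894

-0.46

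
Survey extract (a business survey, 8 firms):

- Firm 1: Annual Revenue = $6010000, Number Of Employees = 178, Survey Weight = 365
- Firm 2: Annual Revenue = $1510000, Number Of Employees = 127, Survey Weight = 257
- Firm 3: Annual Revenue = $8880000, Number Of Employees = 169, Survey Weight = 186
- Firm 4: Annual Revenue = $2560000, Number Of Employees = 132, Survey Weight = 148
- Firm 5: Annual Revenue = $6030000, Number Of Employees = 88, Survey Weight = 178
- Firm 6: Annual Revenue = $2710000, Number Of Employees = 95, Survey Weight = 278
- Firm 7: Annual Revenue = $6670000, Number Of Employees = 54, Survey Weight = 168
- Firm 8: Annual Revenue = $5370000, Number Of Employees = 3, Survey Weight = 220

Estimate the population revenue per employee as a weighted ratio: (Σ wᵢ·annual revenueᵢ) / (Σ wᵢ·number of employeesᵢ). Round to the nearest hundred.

43600

Σ wᵢ·y = 6010000×365 + 1510000×257 + 8880000×186 + 2560000×148 + 6030000×178 + 2710000×278 + 6670000×168 + 5370000×220
  = 8740960000
Σ wᵢ·x = 200385
Ratio = 8740960000 / 200385 = 43620.83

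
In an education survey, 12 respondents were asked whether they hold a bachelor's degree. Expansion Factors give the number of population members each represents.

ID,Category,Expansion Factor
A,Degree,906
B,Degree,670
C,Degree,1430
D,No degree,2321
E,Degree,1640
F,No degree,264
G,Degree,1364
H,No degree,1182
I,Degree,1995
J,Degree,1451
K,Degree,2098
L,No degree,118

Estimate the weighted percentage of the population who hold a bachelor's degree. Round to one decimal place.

74.8

Sum of weights for 'Degree' = 906 + 670 + 1430 + 1640 + 1364 + 1995 + 1451 + 2098 = 11554
Total weight = 906 + 670 + 1430 + 2321 + 1640 + 264 + 1364 + 1182 + 1995 + 1451 + 2098 + 118 = 15439
Weighted proportion = 11554 / 15439 = 0.74836453 → 74.836453%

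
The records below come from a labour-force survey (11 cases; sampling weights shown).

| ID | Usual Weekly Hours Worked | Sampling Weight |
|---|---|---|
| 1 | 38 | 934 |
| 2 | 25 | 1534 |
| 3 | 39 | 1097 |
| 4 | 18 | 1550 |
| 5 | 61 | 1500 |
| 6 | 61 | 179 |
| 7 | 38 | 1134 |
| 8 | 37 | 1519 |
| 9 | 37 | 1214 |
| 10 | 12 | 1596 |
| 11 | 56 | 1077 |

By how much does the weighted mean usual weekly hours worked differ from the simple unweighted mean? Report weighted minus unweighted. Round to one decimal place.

-3.1

Unweighted sum = 38 + 25 + 39 + 18 + 61 + 61 + 38 + 37 + 37 + 12 + 56 = 422
Unweighted mean = 422 / 11 = 38.363636
Weighted sum = 38×934 + 25×1534 + 39×1097 + 18×1550 + 61×1500 + 61×179 + 38×1134 + 37×1519 + 37×1214 + 12×1596 + 56×1077
  = 35492 + 38350 + 42783 + 27900 + 91500 + 10919 + 43092 + 56203 + 44918 + 19152 + 60312 = 470621
Sum of weights = 934 + 1534 + 1097 + 1550 + 1500 + 179 + 1134 + 1519 + 1214 + 1596 + 1077 = 13334
Weighted mean = 470621 / 13334 = 35.29481
Difference (weighted minus unweighted) = -3.0688261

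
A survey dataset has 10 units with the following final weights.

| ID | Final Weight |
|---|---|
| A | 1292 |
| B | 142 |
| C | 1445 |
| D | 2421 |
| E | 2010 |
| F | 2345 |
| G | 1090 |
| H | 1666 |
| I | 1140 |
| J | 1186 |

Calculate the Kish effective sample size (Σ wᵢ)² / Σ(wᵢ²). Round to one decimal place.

Σ wᵢ = 1292 + 142 + 1445 + 2421 + 2010 + 2345 + 1090 + 1666 + 1140 + 1186 = 14737
Σ wᵢ² = 1669264 + 20164 + 2088025 + 5861241 + 4040100 + 5499025 + 1188100 + 2775556 + 1299600 + 1406596 = 25847671
n_eff = 14737² / 25847671 = 217179169 / 25847671 = 8.4022723

8.4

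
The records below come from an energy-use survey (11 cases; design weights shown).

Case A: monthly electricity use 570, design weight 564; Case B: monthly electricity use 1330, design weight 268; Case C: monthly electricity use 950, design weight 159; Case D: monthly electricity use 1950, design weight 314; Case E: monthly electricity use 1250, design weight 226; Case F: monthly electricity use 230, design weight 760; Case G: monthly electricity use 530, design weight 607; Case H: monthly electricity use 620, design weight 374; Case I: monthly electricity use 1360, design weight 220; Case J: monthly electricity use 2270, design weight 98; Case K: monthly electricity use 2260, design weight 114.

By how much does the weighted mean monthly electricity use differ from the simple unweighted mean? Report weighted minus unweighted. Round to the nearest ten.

-340

Unweighted sum = 13320
Unweighted mean = 13320 / 11 = 1210.9091
Weighted sum = 570×564 + 1330×268 + 950×159 + 1950×314 + 1250×226 + 230×760 + 530×607 + 620×374 + 1360×220 + 2270×98 + 2260×114
  = 321480 + 356440 + 151050 + 612300 + 282500 + 174800 + 321710 + 231880 + 299200 + 222460 + 257640 = 3231460
Sum of weights = 564 + 268 + 159 + 314 + 226 + 760 + 607 + 374 + 220 + 98 + 114 = 3704
Weighted mean = 3231460 / 3704 = 872.42441
Difference (weighted minus unweighted) = -338.48468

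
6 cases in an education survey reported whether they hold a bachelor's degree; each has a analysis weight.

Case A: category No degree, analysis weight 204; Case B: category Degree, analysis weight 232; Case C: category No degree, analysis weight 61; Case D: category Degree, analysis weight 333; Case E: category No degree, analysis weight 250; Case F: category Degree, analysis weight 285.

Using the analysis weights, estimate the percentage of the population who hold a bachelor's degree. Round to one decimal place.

62.3

Sum of weights for 'Degree' = 232 + 333 + 285 = 850
Total weight = 204 + 232 + 61 + 333 + 250 + 285 = 1365
Weighted proportion = 850 / 1365 = 0.62271062 → 62.271062%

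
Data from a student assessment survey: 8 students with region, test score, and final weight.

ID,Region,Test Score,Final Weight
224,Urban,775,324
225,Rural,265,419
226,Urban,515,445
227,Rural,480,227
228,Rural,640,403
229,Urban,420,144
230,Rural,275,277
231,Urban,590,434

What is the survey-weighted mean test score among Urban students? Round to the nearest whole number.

Urban rows: 224, 226, 229, 231
Weighted sum = 775×324 + 515×445 + 420×144 + 590×434
  = 251100 + 229175 + 60480 + 256060 = 796815
Sum of weights = 324 + 445 + 144 + 434 = 1347
Weighted mean = 796815 / 1347 = 591.54788

592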